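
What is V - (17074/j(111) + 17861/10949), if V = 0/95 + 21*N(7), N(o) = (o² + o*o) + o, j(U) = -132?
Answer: 1685700757/722634 ≈ 2332.7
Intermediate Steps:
N(o) = o + 2*o² (N(o) = (o² + o²) + o = 2*o² + o = o + 2*o²)
V = 2205 (V = 0/95 + 21*(7*(1 + 2*7)) = 0*(1/95) + 21*(7*(1 + 14)) = 0 + 21*(7*15) = 0 + 21*105 = 0 + 2205 = 2205)
V - (17074/j(111) + 17861/10949) = 2205 - (17074/(-132) + 17861/10949) = 2205 - (17074*(-1/132) + 17861*(1/10949)) = 2205 - (-8537/66 + 17861/10949) = 2205 - 1*(-92292787/722634) = 2205 + 92292787/722634 = 1685700757/722634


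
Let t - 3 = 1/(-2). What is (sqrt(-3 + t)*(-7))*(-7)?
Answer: 49*I*sqrt(2)/2 ≈ 34.648*I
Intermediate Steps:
t = 5/2 (t = 3 + 1/(-2) = 3 - 1/2 = 5/2 ≈ 2.5000)
(sqrt(-3 + t)*(-7))*(-7) = (sqrt(-3 + 5/2)*(-7))*(-7) = (sqrt(-1/2)*(-7))*(-7) = ((I*sqrt(2)/2)*(-7))*(-7) = -7*I*sqrt(2)/2*(-7) = 49*I*sqrt(2)/2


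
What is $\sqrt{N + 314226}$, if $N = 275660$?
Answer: $\sqrt{589886} \approx 768.04$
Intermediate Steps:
$\sqrt{N + 314226} = \sqrt{275660 + 314226} = \sqrt{589886}$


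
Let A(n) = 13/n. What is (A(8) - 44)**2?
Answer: 114921/64 ≈ 1795.6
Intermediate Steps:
(A(8) - 44)**2 = (13/8 - 44)**2 = (-339/8)**2 = 114921/64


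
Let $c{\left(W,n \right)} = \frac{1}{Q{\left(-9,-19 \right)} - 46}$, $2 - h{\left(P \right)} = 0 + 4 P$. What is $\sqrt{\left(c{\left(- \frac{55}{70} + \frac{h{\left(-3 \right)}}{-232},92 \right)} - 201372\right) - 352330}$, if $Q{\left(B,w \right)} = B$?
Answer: $\frac{i \sqrt{1674948605}}{55} \approx 744.11 i$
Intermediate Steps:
$h{\left(P \right)} = 2 - 4 P$ ($h{\left(P \right)} = 2 - \left(0 + 4 P\right) = 2 - 4 P$)
$c{\left(W,n \right)} = - \frac{1}{55}$ ($c{\left(W,n \right)} = \frac{1}{-9 - 46} = \frac{1}{-55} = - \frac{1}{55}$)
$\sqrt{\left(c{\left(- \frac{55}{70} + \frac{h{\left(-3 \right)}}{-232},92 \right)} - 201372\right) - 352330} = \sqrt{\left(- \frac{1}{55} - 201372\right) - 352330} = \sqrt{- \frac{11075461}{55} - 352330} = \sqrt{- \frac{30453611}{55}} = \frac{i \sqrt{1674948605}}{55}$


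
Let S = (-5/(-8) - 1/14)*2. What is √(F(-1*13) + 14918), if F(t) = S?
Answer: 3*√324905/14 ≈ 122.14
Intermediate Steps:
S = 31/28 (S = (-5*(-⅛) - 1*1/14)*2 = (5/8 - 1/14)*2 = (31/56)*2 = 31/28 ≈ 1.1071)
F(t) = 31/28
√(F(-1*13) + 14918) = √(31/28 + 14918) = √(417735/28) = 3*√324905/14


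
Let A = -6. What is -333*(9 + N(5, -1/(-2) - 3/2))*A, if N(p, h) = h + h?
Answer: 13986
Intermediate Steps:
N(p, h) = 2*h
-333*(9 + N(5, -1/(-2) - 3/2))*A = -333*(9 + 2*(-1/(-2) - 3/2))*(-6) = -333*(9 + 2*(-1*(-1/2) - 3*1/2))*(-6) = -333*(9 + 2*(1/2 - 3/2))*(-6) = -333*(9 + 2*(-1))*(-6) = -333*(9 - 2)*(-6) = -2331*(-6) = -333*(-42) = 13986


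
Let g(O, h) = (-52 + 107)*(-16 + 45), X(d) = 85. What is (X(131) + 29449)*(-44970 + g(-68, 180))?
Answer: -1281037250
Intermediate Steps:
g(O, h) = 1595 (g(O, h) = 55*29 = 1595)
(X(131) + 29449)*(-44970 + g(-68, 180)) = (85 + 29449)*(-44970 + 1595) = 29534*(-43375) = -1281037250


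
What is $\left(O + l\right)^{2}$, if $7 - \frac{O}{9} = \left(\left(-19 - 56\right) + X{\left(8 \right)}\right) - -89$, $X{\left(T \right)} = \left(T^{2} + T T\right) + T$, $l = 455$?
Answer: $692224$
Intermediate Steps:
$X{\left(T \right)} = T + 2 T^{2}$ ($X{\left(T \right)} = \left(T^{2} + T^{2}\right) + T = 2 T^{2} + T = T + 2 T^{2}$)
$O = -1287$ ($O = 63 - 9 \left(\left(\left(-19 - 56\right) + 8 \left(1 + 2 \cdot 8\right)\right) - -89\right) = 63 - 9 \left(\left(-75 + 8 \left(1 + 16\right)\right) + 89\right) = 63 - 9 \left(\left(-75 + 8 \cdot 17\right) + 89\right) = 63 - 9 \left(\left(-75 + 136\right) + 89\right) = 63 - 9 \left(61 + 89\right) = 63 - 1350 = -1287$)
$\left(O + l\right)^{2} = \left(-1287 + 455\right)^{2} = \left(-832\right)^{2} = 692224$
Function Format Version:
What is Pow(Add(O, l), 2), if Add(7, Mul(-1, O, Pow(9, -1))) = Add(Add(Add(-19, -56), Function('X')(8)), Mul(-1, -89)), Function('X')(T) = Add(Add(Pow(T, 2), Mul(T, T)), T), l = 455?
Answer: 692224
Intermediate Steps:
Function('X')(T) = Add(T, Mul(2, Pow(T, 2))) (Function('X')(T) = Add(Add(Pow(T, 2), Pow(T, 2)), T) = Add(Mul(2, Pow(T, 2)), T) = Add(T, Mul(2, Pow(T, 2))))
O = -1287 (O = Add(63, Mul(-9, Add(Add(Add(-19, -56), Mul(8, Add(1, Mul(2, 8)))), Mul(-1, -89)))) = Add(63, Mul(-9, Add(Add(-75, Mul(8, Add(1, 16))), 89))) = Add(63, Mul(-9, Add(Add(-75, Mul(8, 17)), 89))) = Add(63, Mul(-9, Add(Add(-75, 136), 89))) = Add(63, Mul(-9, Add(61, 89))) = Add(63, Mul(-9, 150)) = Add(63, -1350) = -1287)
Pow(Add(O, l), 2) = Pow(Add(-1287, 455), 2) = Pow(-832, 2) = 692224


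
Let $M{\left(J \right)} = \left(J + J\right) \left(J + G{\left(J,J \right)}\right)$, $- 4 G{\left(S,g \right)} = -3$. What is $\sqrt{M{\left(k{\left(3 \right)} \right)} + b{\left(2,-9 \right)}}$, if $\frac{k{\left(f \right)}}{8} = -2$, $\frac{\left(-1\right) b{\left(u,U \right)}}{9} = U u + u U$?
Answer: $2 \sqrt{203} \approx 28.496$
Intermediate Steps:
$b{\left(u,U \right)} = - 18 U u$ ($b{\left(u,U \right)} = - 9 \left(U u + u U\right) = - 9 \left(U u + U u\right) = - 9 \cdot 2 U u = - 18 U u$)
$G{\left(S,g \right)} = \frac{3}{4}$ ($G{\left(S,g \right)} = \left(- \frac{1}{4}\right) \left(-3\right) = \frac{3}{4}$)
$k{\left(f \right)} = -16$ ($k{\left(f \right)} = 8 \left(-2\right) = -16$)
$M{\left(J \right)} = 2 J \left(\frac{3}{4} + J\right)$ ($M{\left(J \right)} = \left(J + J\right) \left(J + \frac{3}{4}\right) = 2 J \left(\frac{3}{4} + J\right)$)
$\sqrt{M{\left(k{\left(3 \right)} \right)} + b{\left(2,-9 \right)}} = \sqrt{\frac{1}{2} \left(-16\right) \left(3 + 4 \left(-16\right)\right) - \left(-162\right) 2} = \sqrt{\frac{1}{2} \left(-16\right) \left(3 - 64\right) + 324} = \sqrt{\frac{1}{2} \left(-16\right) \left(-61\right) + 324} = \sqrt{488 + 324} = \sqrt{812} = 2 \sqrt{203}$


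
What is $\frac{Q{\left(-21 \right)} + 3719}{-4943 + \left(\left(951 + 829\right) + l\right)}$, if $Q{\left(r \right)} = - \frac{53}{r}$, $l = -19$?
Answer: $- \frac{39076}{33411} \approx -1.1696$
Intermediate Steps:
$\frac{Q{\left(-21 \right)} + 3719}{-4943 + \left(\left(951 + 829\right) + l\right)} = \frac{- \frac{53}{-21} + 3719}{-4943 + \left(\left(951 + 829\right) - 19\right)} = \frac{\left(-53\right) \left(- \frac{1}{21}\right) + 3719}{-4943 + \left(1780 - 19\right)} = \frac{\frac{53}{21} + 3719}{-4943 + 1761} = \frac{78152}{21 \left(-3182\right)} = \frac{78152}{21} \left(- \frac{1}{3182}\right) = - \frac{39076}{33411}$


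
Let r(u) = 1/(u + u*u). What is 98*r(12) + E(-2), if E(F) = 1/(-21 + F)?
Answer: 1049/1794 ≈ 0.58473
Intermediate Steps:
r(u) = 1/(u + u²)
98*r(12) + E(-2) = 98*(1/(12*(1 + 12))) + 1/(-21 - 2) = 98*((1/12)/13) + 1/(-23) = 98*((1/12)*(1/13)) - 1/23 = 98*(1/156) - 1/23 = 49/78 - 1/23 = 1049/1794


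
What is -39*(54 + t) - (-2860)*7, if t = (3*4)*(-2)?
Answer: 18850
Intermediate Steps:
t = -24 (t = 12*(-2) = -24)
-39*(54 + t) - (-2860)*7 = -39*(54 - 24) - (-2860)*7 = -39*30 - 1*(-20020) = -1170 + 20020 = 18850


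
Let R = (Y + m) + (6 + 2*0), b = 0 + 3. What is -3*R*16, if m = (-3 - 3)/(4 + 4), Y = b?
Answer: -396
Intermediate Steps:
b = 3
Y = 3
m = -¾ (m = -6/8 = -6*⅛ = -¾ ≈ -0.75000)
R = 33/4 (R = (3 - ¾) + (6 + 2*0) = 9/4 + (6 + 0) = 9/4 + 6 = 33/4 ≈ 8.2500)
-3*R*16 = -3*33/4*16 = -99/4*16 = -396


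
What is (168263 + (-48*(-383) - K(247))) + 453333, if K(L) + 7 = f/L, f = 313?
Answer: 158076476/247 ≈ 6.3999e+5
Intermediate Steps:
K(L) = -7 + 313/L
(168263 + (-48*(-383) - K(247))) + 453333 = (168263 + (-48*(-383) - (-7 + 313/247))) + 453333 = (168263 + (18384 - (-7 + 313*(1/247)))) + 453333 = (168263 + (18384 - (-7 + 313/247))) + 453333 = (168263 + (18384 - 1*(-1416/247))) + 453333 = (168263 + (18384 + 1416/247)) + 453333 = (168263 + 4542264/247) + 453333 = 46103225/247 + 453333 = 158076476/247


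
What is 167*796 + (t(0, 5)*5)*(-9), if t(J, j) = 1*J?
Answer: 132932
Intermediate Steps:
t(J, j) = J
167*796 + (t(0, 5)*5)*(-9) = 167*796 + (0*5)*(-9) = 132932 + 0*(-9) = 132932 + 0 = 132932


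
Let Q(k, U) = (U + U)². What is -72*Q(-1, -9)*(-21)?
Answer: 489888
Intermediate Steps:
Q(k, U) = 4*U² (Q(k, U) = (2*U)² = 4*U²)
-72*Q(-1, -9)*(-21) = -288*(-9)²*(-21) = -288*81*(-21) = -72*324*(-21) = -23328*(-21) = 489888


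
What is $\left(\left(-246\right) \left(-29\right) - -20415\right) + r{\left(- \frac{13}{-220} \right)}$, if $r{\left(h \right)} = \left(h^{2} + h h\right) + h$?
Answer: $\frac{666687399}{24200} \approx 27549.0$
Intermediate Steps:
$r{\left(h \right)} = h + 2 h^{2}$ ($r{\left(h \right)} = \left(h^{2} + h^{2}\right) + h = 2 h^{2} + h = h + 2 h^{2}$)
$\left(\left(-246\right) \left(-29\right) - -20415\right) + r{\left(- \frac{13}{-220} \right)} = \left(\left(-246\right) \left(-29\right) - -20415\right) + - \frac{13}{-220} \left(1 + 2 \left(- \frac{13}{-220}\right)\right) = \left(7134 + 20415\right) + \left(-13\right) \left(- \frac{1}{220}\right) \left(1 + 2 \left(\left(-13\right) \left(- \frac{1}{220}\right)\right)\right) = 27549 + \frac{13 \left(1 + 2 \cdot \frac{13}{220}\right)}{220} = 27549 + \frac{13 \left(1 + \frac{13}{110}\right)}{220} = 27549 + \frac{13}{220} \cdot \frac{123}{110} = 27549 + \frac{1599}{24200} = \frac{666687399}{24200}$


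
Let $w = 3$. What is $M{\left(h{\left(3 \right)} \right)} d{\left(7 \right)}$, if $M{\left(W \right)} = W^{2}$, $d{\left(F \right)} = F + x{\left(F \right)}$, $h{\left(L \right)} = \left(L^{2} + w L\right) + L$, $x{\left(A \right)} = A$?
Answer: $6174$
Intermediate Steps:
$h{\left(L \right)} = L^{2} + 4 L$ ($h{\left(L \right)} = \left(L^{2} + 3 L\right) + L = L^{2} + 4 L$)
$d{\left(F \right)} = 2 F$ ($d{\left(F \right)} = F + F = 2 F$)
$M{\left(h{\left(3 \right)} \right)} d{\left(7 \right)} = \left(3 \left(4 + 3\right)\right)^{2} \cdot 2 \cdot 7 = \left(3 \cdot 7\right)^{2} \cdot 14 = 21^{2} \cdot 14 = 441 \cdot 14 = 6174$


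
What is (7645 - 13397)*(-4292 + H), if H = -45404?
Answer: 285851392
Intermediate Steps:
(7645 - 13397)*(-4292 + H) = (7645 - 13397)*(-4292 - 45404) = -5752*(-49696) = 285851392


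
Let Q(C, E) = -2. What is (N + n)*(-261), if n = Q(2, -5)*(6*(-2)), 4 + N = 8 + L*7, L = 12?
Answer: -29232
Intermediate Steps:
N = 88 (N = -4 + (8 + 12*7) = -4 + (8 + 84) = -4 + 92 = 88)
n = 24 (n = -12*(-2) = -2*(-12) = 24)
(N + n)*(-261) = (88 + 24)*(-261) = 112*(-261) = -29232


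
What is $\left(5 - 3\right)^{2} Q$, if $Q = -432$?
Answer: $-1728$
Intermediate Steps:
$\left(5 - 3\right)^{2} Q = \left(5 - 3\right)^{2} \left(-432\right) = 2^{2} \left(-432\right) = 4 \left(-432\right) = -1728$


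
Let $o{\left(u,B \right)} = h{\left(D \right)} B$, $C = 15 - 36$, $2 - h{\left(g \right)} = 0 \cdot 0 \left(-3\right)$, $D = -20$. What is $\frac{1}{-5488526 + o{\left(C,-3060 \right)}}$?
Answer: $- \frac{1}{5494646} \approx -1.82 \cdot 10^{-7}$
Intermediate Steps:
$h{\left(g \right)} = 2$ ($h{\left(g \right)} = 2 - 0 \cdot 0 \left(-3\right) = 2 - 0 \left(-3\right) = 2 - 0 = 2 + 0 = 2$)
$C = -21$ ($C = 15 - 36 = -21$)
$o{\left(u,B \right)} = 2 B$
$\frac{1}{-5488526 + o{\left(C,-3060 \right)}} = \frac{1}{-5488526 + 2 \left(-3060\right)} = \frac{1}{-5488526 - 6120} = \frac{1}{-5494646} = - \frac{1}{5494646}$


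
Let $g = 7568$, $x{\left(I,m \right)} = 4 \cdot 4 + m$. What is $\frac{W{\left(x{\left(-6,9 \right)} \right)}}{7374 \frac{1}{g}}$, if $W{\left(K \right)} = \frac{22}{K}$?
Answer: $\frac{83248}{92175} \approx 0.90315$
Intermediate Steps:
$x{\left(I,m \right)} = 16 + m$
$\frac{W{\left(x{\left(-6,9 \right)} \right)}}{7374 \frac{1}{g}} = \frac{22 \frac{1}{16 + 9}}{7374 \cdot \frac{1}{7568}} = \frac{22 \cdot \frac{1}{25}}{7374 \cdot \frac{1}{7568}} = \frac{22 \cdot \frac{1}{25}}{\frac{3687}{3784}} = \frac{22}{25} \cdot \frac{3784}{3687} = \frac{83248}{92175}$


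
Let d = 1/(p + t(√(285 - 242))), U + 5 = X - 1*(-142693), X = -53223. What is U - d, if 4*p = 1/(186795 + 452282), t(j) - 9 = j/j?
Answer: 2286998485357/25563081 ≈ 89465.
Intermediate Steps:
t(j) = 10 (t(j) = 9 + j/j = 9 + 1 = 10)
p = 1/2556308 (p = 1/(4*(186795 + 452282)) = (¼)/639077 = (¼)*(1/639077) = 1/2556308 ≈ 3.9119e-7)
U = 89465 (U = -5 + (-53223 - 1*(-142693)) = -5 + (-53223 + 142693) = -5 + 89470 = 89465)
d = 2556308/25563081 (d = 1/(1/2556308 + 10) = 1/(25563081/2556308) = 2556308/25563081 ≈ 0.10000)
U - d = 89465 - 1*2556308/25563081 = 89465 - 2556308/25563081 = 2286998485357/25563081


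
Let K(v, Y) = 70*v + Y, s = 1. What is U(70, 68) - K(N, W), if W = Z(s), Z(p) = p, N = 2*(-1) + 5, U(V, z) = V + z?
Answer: -73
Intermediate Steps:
N = 3 (N = -2 + 5 = 3)
W = 1
K(v, Y) = Y + 70*v
U(70, 68) - K(N, W) = (70 + 68) - (1 + 70*3) = 138 - (1 + 210) = 138 - 1*211 = 138 - 211 = -73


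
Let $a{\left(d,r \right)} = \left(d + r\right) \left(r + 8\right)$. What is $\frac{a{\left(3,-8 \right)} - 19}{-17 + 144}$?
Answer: $- \frac{19}{127} \approx -0.14961$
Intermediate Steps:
$a{\left(d,r \right)} = \left(8 + r\right) \left(d + r\right)$ ($a{\left(d,r \right)} = \left(d + r\right) \left(8 + r\right) = \left(8 + r\right) \left(d + r\right)$)
$\frac{a{\left(3,-8 \right)} - 19}{-17 + 144} = \frac{\left(\left(-8\right)^{2} + 8 \cdot 3 + 8 \left(-8\right) + 3 \left(-8\right)\right) - 19}{-17 + 144} = \frac{\left(64 + 24 - 64 - 24\right) - 19}{127} = \left(0 - 19\right) \frac{1}{127} = \left(-19\right) \frac{1}{127} = - \frac{19}{127}$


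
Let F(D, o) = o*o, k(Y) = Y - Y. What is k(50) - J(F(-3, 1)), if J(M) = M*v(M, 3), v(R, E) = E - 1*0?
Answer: -3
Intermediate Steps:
k(Y) = 0
F(D, o) = o²
v(R, E) = E (v(R, E) = E + 0 = E)
J(M) = 3*M (J(M) = M*3 = 3*M)
k(50) - J(F(-3, 1)) = 0 - 3*1² = 0 - 3 = -3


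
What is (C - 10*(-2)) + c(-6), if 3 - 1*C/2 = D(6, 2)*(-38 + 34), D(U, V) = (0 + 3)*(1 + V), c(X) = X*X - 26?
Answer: 108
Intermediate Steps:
c(X) = -26 + X**2 (c(X) = X**2 - 26 = -26 + X**2)
D(U, V) = 3 + 3*V (D(U, V) = 3*(1 + V) = 3 + 3*V)
C = 78 (C = 6 - 2*(3 + 3*2)*(-38 + 34) = 6 - 2*(3 + 6)*(-4) = 6 - 18*(-4) = 6 - 2*(-36) = 6 + 72 = 78)
(C - 10*(-2)) + c(-6) = (78 - 10*(-2)) + (-26 + (-6)**2) = (78 + 20) + (-26 + 36) = 98 + 10 = 108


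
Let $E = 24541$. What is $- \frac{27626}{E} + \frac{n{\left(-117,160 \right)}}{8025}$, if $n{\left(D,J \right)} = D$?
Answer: $- \frac{74856649}{65647175} \approx -1.1403$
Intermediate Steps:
$- \frac{27626}{E} + \frac{n{\left(-117,160 \right)}}{8025} = - \frac{27626}{24541} - \frac{117}{8025} = \left(-27626\right) \frac{1}{24541} - \frac{39}{2675} = - \frac{27626}{24541} - \frac{39}{2675} = - \frac{74856649}{65647175}$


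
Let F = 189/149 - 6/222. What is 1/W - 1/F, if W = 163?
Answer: -891775/1115572 ≈ -0.79939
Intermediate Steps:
F = 6844/5513 (F = 189*(1/149) - 6*1/222 = 189/149 - 1/37 = 6844/5513 ≈ 1.2414)
1/W - 1/F = 1/163 - 1/6844/5513 = 1/163 - 1*5513/6844 = 1/163 - 5513/6844 = -891775/1115572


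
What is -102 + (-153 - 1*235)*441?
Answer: -171210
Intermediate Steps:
-102 + (-153 - 1*235)*441 = -102 + (-153 - 235)*441 = -102 - 388*441 = -102 - 171108 = -171210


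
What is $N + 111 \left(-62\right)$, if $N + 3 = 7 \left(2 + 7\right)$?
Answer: $-6822$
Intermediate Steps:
$N = 60$ ($N = -3 + 7 \left(2 + 7\right) = -3 + 7 \cdot 9 = -3 + 63 = 60$)
$N + 111 \left(-62\right) = 60 + 111 \left(-62\right) = 60 - 6882 = -6822$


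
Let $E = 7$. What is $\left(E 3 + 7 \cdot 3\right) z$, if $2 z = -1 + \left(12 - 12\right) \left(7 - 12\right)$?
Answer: $-21$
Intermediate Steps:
$z = - \frac{1}{2}$ ($z = \frac{-1 + \left(12 - 12\right) \left(7 - 12\right)}{2} = \frac{-1 + 0 \left(-5\right)}{2} = \frac{-1 + 0}{2} = \frac{1}{2} \left(-1\right) = - \frac{1}{2} \approx -0.5$)
$\left(E 3 + 7 \cdot 3\right) z = \left(7 \cdot 3 + 7 \cdot 3\right) \left(- \frac{1}{2}\right) = \left(21 + 21\right) \left(- \frac{1}{2}\right) = 42 \left(- \frac{1}{2}\right) = -21$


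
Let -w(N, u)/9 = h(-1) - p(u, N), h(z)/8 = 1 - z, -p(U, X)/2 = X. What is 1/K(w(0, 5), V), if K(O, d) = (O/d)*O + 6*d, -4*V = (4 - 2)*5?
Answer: -5/41547 ≈ -0.00012035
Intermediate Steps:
p(U, X) = -2*X
h(z) = 8 - 8*z (h(z) = 8*(1 - z) = 8 - 8*z)
w(N, u) = -144 - 18*N (w(N, u) = -9*((8 - 8*(-1)) - (-2)*N) = -9*((8 + 8) + 2*N) = -9*(16 + 2*N) = -144 - 18*N)
V = -5/2 (V = -(4 - 2)*5/4 = -5/2 ≈ -2.5000)
K(O, d) = 6*d + O**2/d (K(O, d) = O**2/d + 6*d = 6*d + O**2/d)
1/K(w(0, 5), V) = 1/(6*(-5/2) + (-144 - 18*0)**2/(-5/2)) = 1/(-15 + (-144 + 0)**2*(-2/5)) = 1/(-15 + (-144)**2*(-2/5)) = 1/(-15 + 20736*(-2/5)) = 1/(-15 - 41472/5) = 1/(-41547/5) = -5/41547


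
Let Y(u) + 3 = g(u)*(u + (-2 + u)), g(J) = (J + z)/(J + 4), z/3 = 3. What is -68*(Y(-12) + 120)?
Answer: -7293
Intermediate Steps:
z = 9 (z = 3*3 = 9)
g(J) = (9 + J)/(4 + J) (g(J) = (J + 9)/(J + 4) = (9 + J)/(4 + J))
Y(u) = -3 + (-2 + 2*u)*(9 + u)/(4 + u) (Y(u) = -3 + ((9 + u)/(4 + u))*(u + (-2 + u)) = -3 + ((9 + u)/(4 + u))*(-2 + 2*u) = -3 + (-2 + 2*u)*(9 + u)/(4 + u))
-68*(Y(-12) + 120) = -68*((-30 + 2*(-12)**2 + 13*(-12))/(4 - 12) + 120) = -68*((-30 + 2*144 - 156)/(-8) + 120) = -68*(-(-30 + 288 - 156)/8 + 120) = -68*(-1/8*102 + 120) = -68*(-51/4 + 120) = -68*429/4 = -7293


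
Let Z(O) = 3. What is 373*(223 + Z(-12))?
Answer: 84298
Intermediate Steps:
373*(223 + Z(-12)) = 373*(223 + 3) = 373*226 = 84298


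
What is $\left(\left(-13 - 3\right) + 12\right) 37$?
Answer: $-148$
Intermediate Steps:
$\left(\left(-13 - 3\right) + 12\right) 37 = \left(-16 + 12\right) 37 = \left(-4\right) 37 = -148$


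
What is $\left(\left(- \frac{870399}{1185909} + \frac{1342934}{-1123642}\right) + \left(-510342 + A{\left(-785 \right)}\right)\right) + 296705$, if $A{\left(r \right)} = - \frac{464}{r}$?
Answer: $- \frac{37245767352326581093}{174340278508955} \approx -2.1364 \cdot 10^{5}$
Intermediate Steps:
$\left(\left(- \frac{870399}{1185909} + \frac{1342934}{-1123642}\right) + \left(-510342 + A{\left(-785 \right)}\right)\right) + 296705 = \left(\left(- \frac{870399}{1185909} + \frac{1342934}{-1123642}\right) - \left(510342 + \frac{464}{-785}\right)\right) + 296705 = \left(\left(\left(-870399\right) \frac{1}{1185909} + 1342934 \left(- \frac{1}{1123642}\right)\right) - \frac{400618006}{785}\right) + 296705 = \left(\left(- \frac{290133}{395303} - \frac{671467}{561821}\right) + \left(-510342 + \frac{464}{785}\right)\right) + 296705 = \left(- \frac{428435731694}{222089526763} - \frac{400618006}{785}\right) + 296705 = - \frac{88973399687326074368}{174340278508955} + 296705 = - \frac{37245767352326581093}{174340278508955}$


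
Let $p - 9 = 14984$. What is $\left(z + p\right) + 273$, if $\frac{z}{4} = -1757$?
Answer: $8238$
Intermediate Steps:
$p = 14993$ ($p = 9 + 14984 = 14993$)
$z = -7028$ ($z = 4 \left(-1757\right) = -7028$)
$\left(z + p\right) + 273 = \left(-7028 + 14993\right) + 273 = 7965 + 273 = 8238$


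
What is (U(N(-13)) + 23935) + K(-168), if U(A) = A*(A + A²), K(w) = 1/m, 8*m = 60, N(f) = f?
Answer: 328607/15 ≈ 21907.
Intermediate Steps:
m = 15/2 (m = (⅛)*60 = 15/2 ≈ 7.5000)
K(w) = 2/15 (K(w) = 1/(15/2) = 2/15)
(U(N(-13)) + 23935) + K(-168) = ((-13)²*(1 - 13) + 23935) + 2/15 = (169*(-12) + 23935) + 2/15 = (-2028 + 23935) + 2/15 = 21907 + 2/15 = 328607/15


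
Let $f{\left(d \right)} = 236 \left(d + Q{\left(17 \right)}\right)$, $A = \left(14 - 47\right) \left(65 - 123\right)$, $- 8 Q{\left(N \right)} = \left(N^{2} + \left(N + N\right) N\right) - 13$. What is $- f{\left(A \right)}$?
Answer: $-426511$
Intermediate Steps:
$Q{\left(N \right)} = \frac{13}{8} - \frac{3 N^{2}}{8}$ ($Q{\left(N \right)} = - \frac{\left(N^{2} + \left(N + N\right) N\right) - 13}{8} = - \frac{\left(N^{2} + 2 N N\right) - 13}{8} = - \frac{\left(N^{2} + 2 N^{2}\right) - 13}{8} = - \frac{3 N^{2} - 13}{8} = - \frac{-13 + 3 N^{2}}{8} = \frac{13}{8} - \frac{3 N^{2}}{8}$)
$A = 1914$ ($A = \left(-33\right) \left(-58\right) = 1914$)
$f{\left(d \right)} = -25193 + 236 d$ ($f{\left(d \right)} = 236 \left(d + \left(\frac{13}{8} - \frac{3 \cdot 17^{2}}{8}\right)\right) = 236 \left(d + \left(\frac{13}{8} - \frac{867}{8}\right)\right) = 236 \left(d - \frac{427}{4}\right) = 236 \left(- \frac{427}{4} + d\right) = -25193 + 236 d$)
$- f{\left(A \right)} = - (-25193 + 236 \cdot 1914) = - (-25193 + 451704) = \left(-1\right) 426511 = -426511$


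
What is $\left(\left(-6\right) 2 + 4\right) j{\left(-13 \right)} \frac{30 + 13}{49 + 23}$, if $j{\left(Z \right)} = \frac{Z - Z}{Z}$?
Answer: $0$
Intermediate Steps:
$j{\left(Z \right)} = 0$ ($j{\left(Z \right)} = \frac{0}{Z} = 0$)
$\left(\left(-6\right) 2 + 4\right) j{\left(-13 \right)} \frac{30 + 13}{49 + 23} = \left(\left(-6\right) 2 + 4\right) 0 \frac{30 + 13}{49 + 23} = \left(-12 + 4\right) 0 \cdot \frac{43}{72} = \left(-8\right) 0 \cdot 43 \cdot \frac{1}{72} = 0 \cdot \frac{43}{72} = 0$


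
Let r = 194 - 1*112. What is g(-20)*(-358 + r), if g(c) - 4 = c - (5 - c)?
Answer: 11316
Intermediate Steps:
r = 82 (r = 194 - 112 = 82)
g(c) = -1 + 2*c (g(c) = 4 + (c - (5 - c)) = 4 + (c + (-5 + c)) = 4 + (-5 + 2*c) = -1 + 2*c)
g(-20)*(-358 + r) = (-1 + 2*(-20))*(-358 + 82) = (-1 - 40)*(-276) = -41*(-276) = 11316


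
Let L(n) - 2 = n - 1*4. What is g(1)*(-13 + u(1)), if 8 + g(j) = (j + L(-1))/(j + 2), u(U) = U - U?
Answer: 338/3 ≈ 112.67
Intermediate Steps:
L(n) = -2 + n (L(n) = 2 + (n - 1*4) = 2 + (n - 4) = 2 + (-4 + n) = -2 + n)
u(U) = 0
g(j) = -8 + (-3 + j)/(2 + j) (g(j) = -8 + (j + (-2 - 1))/(j + 2) = -8 + (j - 3)/(2 + j) = -8 + (-3 + j)/(2 + j))
g(1)*(-13 + u(1)) = ((-19 - 7*1)/(2 + 1))*(-13 + 0) = ((-19 - 7)/3)*(-13) = ((⅓)*(-26))*(-13) = -26/3*(-13) = 338/3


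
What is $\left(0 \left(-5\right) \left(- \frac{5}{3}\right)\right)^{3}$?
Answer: $0$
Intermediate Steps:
$\left(0 \left(-5\right) \left(- \frac{5}{3}\right)\right)^{3} = \left(0 \left(\left(-5\right) \frac{1}{3}\right)\right)^{3} = \left(0 \left(- \frac{5}{3}\right)\right)^{3} = 0^{3} = 0$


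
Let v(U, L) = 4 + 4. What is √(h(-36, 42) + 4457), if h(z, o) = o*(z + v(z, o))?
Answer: √3281 ≈ 57.280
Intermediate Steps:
v(U, L) = 8
h(z, o) = o*(8 + z) (h(z, o) = o*(z + 8) = o*(8 + z))
√(h(-36, 42) + 4457) = √(42*(8 - 36) + 4457) = √(42*(-28) + 4457) = √(-1176 + 4457) = √3281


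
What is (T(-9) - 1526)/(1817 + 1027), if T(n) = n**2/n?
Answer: -1535/2844 ≈ -0.53973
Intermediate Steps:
T(n) = n
(T(-9) - 1526)/(1817 + 1027) = (-9 - 1526)/(1817 + 1027) = -1535/2844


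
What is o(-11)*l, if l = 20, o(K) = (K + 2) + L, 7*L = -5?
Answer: -1360/7 ≈ -194.29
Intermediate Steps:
L = -5/7 (L = (⅐)*(-5) = -5/7 ≈ -0.71429)
o(K) = 9/7 + K (o(K) = (K + 2) - 5/7 = (2 + K) - 5/7 = 9/7 + K)
o(-11)*l = (9/7 - 11)*20 = -68/7*20 = -1360/7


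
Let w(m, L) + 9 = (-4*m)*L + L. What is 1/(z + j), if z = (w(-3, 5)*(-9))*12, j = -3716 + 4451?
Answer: -1/5313 ≈ -0.00018822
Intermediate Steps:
w(m, L) = -9 + L - 4*L*m (w(m, L) = -9 + ((-4*m)*L + L) = -9 + (-4*L*m + L) = -9 + (L - 4*L*m) = -9 + L - 4*L*m)
j = 735
z = -6048 (z = ((-9 + 5 - 4*5*(-3))*(-9))*12 = ((-9 + 5 + 60)*(-9))*12 = (56*(-9))*12 = -504*12 = -6048)
1/(z + j) = 1/(-6048 + 735) = 1/(-5313) = -1/5313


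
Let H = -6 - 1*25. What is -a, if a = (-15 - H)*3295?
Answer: -52720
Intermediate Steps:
H = -31 (H = -6 - 25 = -31)
a = 52720 (a = (-15 - 1*(-31))*3295 = (-15 + 31)*3295 = 16*3295 = 52720)
-a = -1*52720 = -52720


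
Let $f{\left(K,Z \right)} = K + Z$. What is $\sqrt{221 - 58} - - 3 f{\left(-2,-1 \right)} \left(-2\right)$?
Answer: $18 + \sqrt{163} \approx 30.767$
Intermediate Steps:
$\sqrt{221 - 58} - - 3 f{\left(-2,-1 \right)} \left(-2\right) = \sqrt{221 - 58} - - 3 \left(-2 - 1\right) \left(-2\right) = \sqrt{163} - \left(-3\right) \left(-3\right) \left(-2\right) = \sqrt{163} - 9 \left(-2\right) = \sqrt{163} - -18 = \sqrt{163} + 18 = 18 + \sqrt{163}$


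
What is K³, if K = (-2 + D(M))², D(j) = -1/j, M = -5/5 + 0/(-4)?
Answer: 1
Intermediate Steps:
M = -1 (M = -5*⅕ + 0*(-¼) = -1 + 0 = -1)
K = 1 (K = (-2 - 1/(-1))² = (-2 - 1*(-1))² = (-2 + 1)² = (-1)² = 1)
K³ = 1³ = 1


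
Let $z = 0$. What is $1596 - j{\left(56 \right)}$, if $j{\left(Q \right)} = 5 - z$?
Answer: $1591$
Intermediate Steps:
$j{\left(Q \right)} = 5$ ($j{\left(Q \right)} = 5 - 0 = 5 + 0 = 5$)
$1596 - j{\left(56 \right)} = 1596 - 5 = 1591$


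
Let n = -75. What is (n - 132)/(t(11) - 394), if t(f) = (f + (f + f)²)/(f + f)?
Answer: 414/743 ≈ 0.55720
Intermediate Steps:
t(f) = (f + 4*f²)/(2*f) (t(f) = (f + (2*f)²)/((2*f)) = (f + 4*f²)*(1/(2*f)) = (f + 4*f²)/(2*f))
(n - 132)/(t(11) - 394) = (-75 - 132)/((½ + 2*11) - 394) = -207/((½ + 22) - 394) = -207/(45/2 - 394) = -207/(-743/2) = -207*(-2/743) = 414/743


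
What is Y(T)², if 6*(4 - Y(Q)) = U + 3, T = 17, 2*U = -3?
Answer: 225/16 ≈ 14.063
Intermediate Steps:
U = -3/2 (U = (½)*(-3) = -3/2 ≈ -1.5000)
Y(Q) = 15/4 (Y(Q) = 4 - (-3/2 + 3)/6 = 4 - ⅙*3/2 = 4 - ¼ = 15/4)
Y(T)² = (15/4)² = 225/16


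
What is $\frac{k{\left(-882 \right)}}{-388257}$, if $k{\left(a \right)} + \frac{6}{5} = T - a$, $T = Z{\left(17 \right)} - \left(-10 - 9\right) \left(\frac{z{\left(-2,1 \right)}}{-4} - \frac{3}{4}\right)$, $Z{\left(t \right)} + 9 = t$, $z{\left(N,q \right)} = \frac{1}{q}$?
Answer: $- \frac{4349}{1941285} \approx -0.0022403$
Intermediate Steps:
$Z{\left(t \right)} = -9 + t$
$T = -11$ ($T = \left(-9 + 17\right) - \left(-10 - 9\right) \left(\frac{1}{1 \left(-4\right)} - \frac{3}{4}\right) = 8 - - 19 \left(1 \left(- \frac{1}{4}\right) - \frac{3}{4}\right) = 8 - - 19 \left(- \frac{1}{4} - \frac{3}{4}\right) = 8 - \left(-19\right) \left(-1\right) = 8 - 19 = -11$)
$k{\left(a \right)} = - \frac{61}{5} - a$ ($k{\left(a \right)} = - \frac{6}{5} - \left(11 + a\right) = - \frac{61}{5} - a$)
$\frac{k{\left(-882 \right)}}{-388257} = \frac{- \frac{61}{5} - -882}{-388257} = \left(- \frac{61}{5} + 882\right) \left(- \frac{1}{388257}\right) = \frac{4349}{5} \left(- \frac{1}{388257}\right) = - \frac{4349}{1941285}$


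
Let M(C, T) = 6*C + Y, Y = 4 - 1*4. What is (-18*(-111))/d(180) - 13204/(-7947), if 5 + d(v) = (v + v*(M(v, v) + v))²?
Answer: 680269044773686/409428807379065 ≈ 1.6615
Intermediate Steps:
Y = 0 (Y = 4 - 4 = 0)
M(C, T) = 6*C (M(C, T) = 6*C + 0 = 6*C)
d(v) = -5 + (v + 7*v²)² (d(v) = -5 + (v + v*(6*v + v))² = -5 + (v + v*(7*v))² = -5 + (v + 7*v²)²)
(-18*(-111))/d(180) - 13204/(-7947) = (-18*(-111))/(-5 + 180²*(1 + 7*180)²) - 13204/(-7947) = 1998/(-5 + 32400*(1 + 1260)²) - 13204*(-1/7947) = 1998/(-5 + 32400*1261²) + 13204/7947 = 1998/(-5 + 32400*1590121) + 13204/7947 = 1998/(-5 + 51519920400) + 13204/7947 = 1998/51519920395 + 13204/7947 = 680269044773686/409428807379065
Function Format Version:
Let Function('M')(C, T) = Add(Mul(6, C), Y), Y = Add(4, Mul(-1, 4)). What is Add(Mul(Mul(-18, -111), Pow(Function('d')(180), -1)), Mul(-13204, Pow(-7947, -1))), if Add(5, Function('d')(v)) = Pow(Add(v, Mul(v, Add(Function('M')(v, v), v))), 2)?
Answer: Rational(680269044773686, 409428807379065) ≈ 1.6615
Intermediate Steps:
Y = 0 (Y = Add(4, -4) = 0)
Function('M')(C, T) = Mul(6, C) (Function('M')(C, T) = Add(Mul(6, C), 0) = Mul(6, C))
Function('d')(v) = Add(-5, Pow(Add(v, Mul(7, Pow(v, 2))), 2)) (Function('d')(v) = Add(-5, Pow(Add(v, Mul(v, Add(Mul(6, v), v))), 2)) = Add(-5, Pow(Add(v, Mul(v, Mul(7, v))), 2)) = Add(-5, Pow(Add(v, Mul(7, Pow(v, 2))), 2)))
Add(Mul(Mul(-18, -111), Pow(Function('d')(180), -1)), Mul(-13204, Pow(-7947, -1))) = Add(Mul(Mul(-18, -111), Pow(Add(-5, Mul(Pow(180, 2), Pow(Add(1, Mul(7, 180)), 2))), -1)), Mul(-13204, Pow(-7947, -1))) = Add(Mul(1998, Pow(Add(-5, Mul(32400, Pow(Add(1, 1260), 2))), -1)), Mul(-13204, Rational(-1, 7947))) = Add(Mul(1998, Pow(Add(-5, Mul(32400, Pow(1261, 2))), -1)), Rational(13204, 7947)) = Add(Mul(1998, Pow(Add(-5, Mul(32400, 1590121)), -1)), Rational(13204, 7947)) = Add(Mul(1998, Pow(Add(-5, 51519920400), -1)), Rational(13204, 7947)) = Add(Mul(1998, Pow(51519920395, -1)), Rational(13204, 7947)) = Add(Mul(1998, Rational(1, 51519920395)), Rational(13204, 7947)) = Add(Rational(1998, 51519920395), Rational(13204, 7947)) = Rational(680269044773686, 409428807379065)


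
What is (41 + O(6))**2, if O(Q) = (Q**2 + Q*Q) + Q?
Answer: 14161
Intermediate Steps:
O(Q) = Q + 2*Q**2 (O(Q) = (Q**2 + Q**2) + Q = 2*Q**2 + Q = Q + 2*Q**2)
(41 + O(6))**2 = (41 + 6*(1 + 2*6))**2 = (41 + 6*(1 + 12))**2 = (41 + 6*13)**2 = (41 + 78)**2 = 119**2 = 14161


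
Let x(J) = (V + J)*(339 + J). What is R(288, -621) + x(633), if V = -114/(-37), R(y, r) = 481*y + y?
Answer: 28012212/37 ≈ 7.5709e+5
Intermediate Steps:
R(y, r) = 482*y
V = 114/37 (V = -114*(-1/37) = 114/37 ≈ 3.0811)
x(J) = (339 + J)*(114/37 + J) (x(J) = (114/37 + J)*(339 + J) = (339 + J)*(114/37 + J))
R(288, -621) + x(633) = 482*288 + (38646/37 + 633**2 + (12657/37)*633) = 138816 + (38646/37 + 400689 + 8011881/37) = 138816 + 22876020/37 = 28012212/37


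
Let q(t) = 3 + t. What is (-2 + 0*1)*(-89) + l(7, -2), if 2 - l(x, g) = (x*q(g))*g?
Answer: 194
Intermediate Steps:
l(x, g) = 2 - g*x*(3 + g) (l(x, g) = 2 - x*(3 + g)*g = 2 - g*x*(3 + g))
(-2 + 0*1)*(-89) + l(7, -2) = (-2 + 0*1)*(-89) + (2 - 1*(-2)*7*(3 - 2)) = (-2 + 0)*(-89) + (2 - 1*(-2)*7*1) = -2*(-89) + (2 + 14) = 178 + 16 = 194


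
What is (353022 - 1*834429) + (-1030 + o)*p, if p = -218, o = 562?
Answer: -379383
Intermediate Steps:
(353022 - 1*834429) + (-1030 + o)*p = (353022 - 1*834429) + (-1030 + 562)*(-218) = (353022 - 834429) - 468*(-218) = -481407 + 102024 = -379383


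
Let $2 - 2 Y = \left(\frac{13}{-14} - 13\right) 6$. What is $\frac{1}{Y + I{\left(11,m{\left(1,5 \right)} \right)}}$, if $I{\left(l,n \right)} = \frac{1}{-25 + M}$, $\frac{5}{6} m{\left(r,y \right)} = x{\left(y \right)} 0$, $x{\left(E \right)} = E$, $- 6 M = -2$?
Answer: $\frac{259}{11071} \approx 0.023394$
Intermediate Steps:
$M = \frac{1}{3}$ ($M = \left(- \frac{1}{6}\right) \left(-2\right) = \frac{1}{3} \approx 0.33333$)
$m{\left(r,y \right)} = 0$ ($m{\left(r,y \right)} = \frac{6 y 0}{5} = \frac{6}{5} \cdot 0 = 0$)
$I{\left(l,n \right)} = - \frac{3}{74}$ ($I{\left(l,n \right)} = \frac{1}{-25 + \frac{1}{3}} = \frac{1}{- \frac{74}{3}} = - \frac{3}{74}$)
$Y = \frac{599}{14}$ ($Y = 1 - \frac{\left(\frac{13}{-14} - 13\right) 6}{2} = 1 - \frac{\left(13 \left(- \frac{1}{14}\right) - 13\right) 6}{2} = 1 - \frac{\left(- \frac{13}{14} - 13\right) 6}{2} = 1 - \frac{\left(- \frac{195}{14}\right) 6}{2} = 1 - - \frac{585}{14} = 1 + \frac{585}{14} = \frac{599}{14} \approx 42.786$)
$\frac{1}{Y + I{\left(11,m{\left(1,5 \right)} \right)}} = \frac{1}{\frac{599}{14} - \frac{3}{74}} = \frac{1}{\frac{11071}{259}} = \frac{259}{11071}$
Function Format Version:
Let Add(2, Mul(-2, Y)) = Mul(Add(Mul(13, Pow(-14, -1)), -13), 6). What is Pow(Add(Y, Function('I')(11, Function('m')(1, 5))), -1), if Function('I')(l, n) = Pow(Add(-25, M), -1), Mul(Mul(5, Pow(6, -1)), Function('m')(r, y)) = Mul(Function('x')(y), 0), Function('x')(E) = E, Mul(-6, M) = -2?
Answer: Rational(259, 11071) ≈ 0.023394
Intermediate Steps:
M = Rational(1, 3) (M = Mul(Rational(-1, 6), -2) = Rational(1, 3) ≈ 0.33333)
Function('m')(r, y) = 0 (Function('m')(r, y) = Mul(Rational(6, 5), Mul(y, 0)) = Mul(Rational(6, 5), 0) = 0)
Function('I')(l, n) = Rational(-3, 74) (Function('I')(l, n) = Pow(Add(-25, Rational(1, 3)), -1) = Pow(Rational(-74, 3), -1) = Rational(-3, 74))
Y = Rational(599, 14) (Y = Add(1, Mul(Rational(-1, 2), Mul(Add(Mul(13, Pow(-14, -1)), -13), 6))) = Add(1, Mul(Rational(-1, 2), Mul(Add(Mul(13, Rational(-1, 14)), -13), 6))) = Add(1, Mul(Rational(-1, 2), Mul(Add(Rational(-13, 14), -13), 6))) = Add(1, Mul(Rational(-1, 2), Mul(Rational(-195, 14), 6))) = Add(1, Mul(Rational(-1, 2), Rational(-585, 7))) = Add(1, Rational(585, 14)) = Rational(599, 14) ≈ 42.786)
Pow(Add(Y, Function('I')(11, Function('m')(1, 5))), -1) = Pow(Add(Rational(599, 14), Rational(-3, 74)), -1) = Pow(Rational(11071, 259), -1) = Rational(259, 11071)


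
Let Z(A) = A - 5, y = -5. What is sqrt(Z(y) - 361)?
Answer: I*sqrt(371) ≈ 19.261*I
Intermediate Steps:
Z(A) = -5 + A
sqrt(Z(y) - 361) = sqrt((-5 - 5) - 361) = sqrt(-10 - 361) = sqrt(-371) = I*sqrt(371)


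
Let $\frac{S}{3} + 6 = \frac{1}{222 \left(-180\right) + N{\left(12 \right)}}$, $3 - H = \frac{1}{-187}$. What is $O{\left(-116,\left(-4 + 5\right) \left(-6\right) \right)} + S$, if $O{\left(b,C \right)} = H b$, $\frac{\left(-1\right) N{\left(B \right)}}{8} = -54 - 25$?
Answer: $- \frac{2696249585}{7354336} \approx -366.62$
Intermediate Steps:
$H = \frac{562}{187}$ ($H = 3 - \frac{1}{-187} = 3 - - \frac{1}{187} = 3 + \frac{1}{187} = \frac{562}{187} \approx 3.0053$)
$N{\left(B \right)} = 632$ ($N{\left(B \right)} = - 8 \left(-54 - 25\right) = \left(-8\right) \left(-79\right) = 632$)
$O{\left(b,C \right)} = \frac{562 b}{187}$
$S = - \frac{707907}{39328}$ ($S = -18 + \frac{3}{222 \left(-180\right) + 632} = -18 + \frac{3}{-39960 + 632} = -18 + \frac{3}{-39328} = -18 + 3 \left(- \frac{1}{39328}\right) = -18 - \frac{3}{39328} = - \frac{707907}{39328} \approx -18.0$)
$O{\left(-116,\left(-4 + 5\right) \left(-6\right) \right)} + S = \frac{562}{187} \left(-116\right) - \frac{707907}{39328} = - \frac{65192}{187} - \frac{707907}{39328} = - \frac{2696249585}{7354336}$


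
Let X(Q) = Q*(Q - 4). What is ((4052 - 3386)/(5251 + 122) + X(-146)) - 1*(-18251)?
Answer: 23970221/597 ≈ 40151.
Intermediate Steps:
X(Q) = Q*(-4 + Q)
((4052 - 3386)/(5251 + 122) + X(-146)) - 1*(-18251) = ((4052 - 3386)/(5251 + 122) - 146*(-4 - 146)) - 1*(-18251) = (666/5373 - 146*(-150)) + 18251 = (666*(1/5373) + 21900) + 18251 = (74/597 + 21900) + 18251 = 13074374/597 + 18251 = 23970221/597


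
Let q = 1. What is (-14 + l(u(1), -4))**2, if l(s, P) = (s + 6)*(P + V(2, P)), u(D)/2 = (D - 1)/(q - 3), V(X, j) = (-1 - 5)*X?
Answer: 12100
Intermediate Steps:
V(X, j) = -6*X
u(D) = 1 - D (u(D) = 2*((D - 1)/(1 - 3)) = 2*((-1 + D)/(-2)) = 2*((-1 + D)*(-1/2)) = 2*(1/2 - D/2) = 1 - D)
l(s, P) = (-12 + P)*(6 + s) (l(s, P) = (s + 6)*(P - 6*2) = (6 + s)*(P - 12) = (6 + s)*(-12 + P) = (-12 + P)*(6 + s))
(-14 + l(u(1), -4))**2 = (-14 + (-72 - 12*(1 - 1*1) + 6*(-4) - 4*(1 - 1*1)))**2 = (-14 + (-72 - 12*(1 - 1) - 24 - 4*(1 - 1)))**2 = (-14 + (-72 - 12*0 - 24 - 4*0))**2 = (-14 + (-72 + 0 - 24 + 0))**2 = (-14 - 96)**2 = (-110)**2 = 12100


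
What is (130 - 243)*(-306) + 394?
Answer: 34972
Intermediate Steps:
(130 - 243)*(-306) + 394 = -113*(-306) + 394 = 34578 + 394 = 34972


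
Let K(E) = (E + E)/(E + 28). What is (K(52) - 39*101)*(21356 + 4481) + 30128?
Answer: -1017082269/10 ≈ -1.0171e+8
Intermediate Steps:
K(E) = 2*E/(28 + E) (K(E) = (2*E)/(28 + E) = 2*E/(28 + E))
(K(52) - 39*101)*(21356 + 4481) + 30128 = (2*52/(28 + 52) - 39*101)*(21356 + 4481) + 30128 = (2*52/80 - 3939)*25837 + 30128 = (2*52*(1/80) - 3939)*25837 + 30128 = (13/10 - 3939)*25837 + 30128 = -39377/10*25837 + 30128 = -1017383549/10 + 30128 = -1017082269/10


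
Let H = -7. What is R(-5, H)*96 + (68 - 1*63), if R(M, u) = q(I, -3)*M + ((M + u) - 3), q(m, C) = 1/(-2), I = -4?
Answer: -1195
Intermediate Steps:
q(m, C) = -1/2
R(M, u) = -3 + u + M/2 (R(M, u) = -M/2 + ((M + u) - 3) = -M/2 + (-3 + M + u) = -3 + u + M/2)
R(-5, H)*96 + (68 - 1*63) = (-3 - 7 + (1/2)*(-5))*96 + (68 - 1*63) = (-3 - 7 - 5/2)*96 + (68 - 63) = -25/2*96 + 5 = -1200 + 5 = -1195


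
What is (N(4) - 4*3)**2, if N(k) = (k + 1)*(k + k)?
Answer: 784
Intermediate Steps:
N(k) = 2*k*(1 + k) (N(k) = (1 + k)*(2*k) = 2*k*(1 + k))
(N(4) - 4*3)**2 = (2*4*(1 + 4) - 4*3)**2 = (2*4*5 - 12)**2 = (40 - 12)**2 = 28**2 = 784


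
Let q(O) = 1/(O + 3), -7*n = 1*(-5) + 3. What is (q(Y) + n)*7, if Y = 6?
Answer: 25/9 ≈ 2.7778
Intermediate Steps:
n = 2/7 (n = -(1*(-5) + 3)/7 = -(-5 + 3)/7 = -⅐*(-2) = 2/7 ≈ 0.28571)
q(O) = 1/(3 + O)
(q(Y) + n)*7 = (1/(3 + 6) + 2/7)*7 = (1/9 + 2/7)*7 = (⅑ + 2/7)*7 = (25/63)*7 = 25/9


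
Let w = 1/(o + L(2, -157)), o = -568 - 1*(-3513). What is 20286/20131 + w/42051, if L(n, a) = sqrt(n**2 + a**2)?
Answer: 7377464268343787/7321094941957332 - sqrt(24653)/363672690972 ≈ 1.0077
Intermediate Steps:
o = 2945 (o = -568 + 3513 = 2945)
L(n, a) = sqrt(a**2 + n**2)
w = 1/(2945 + sqrt(24653)) (w = 1/(2945 + sqrt((-157)**2 + 2**2)) = 1/(2945 + sqrt(24649 + 4)) = 1/(2945 + sqrt(24653)) ≈ 0.00032237)
20286/20131 + w/42051 = 20286/20131 + (2945/8648372 - sqrt(24653)/8648372)/42051 = 20286*(1/20131) + (2945/8648372 - sqrt(24653)/8648372)*(1/42051) = 20286/20131 + (2945/363672690972 - sqrt(24653)/363672690972) = 7377464268343787/7321094941957332 - sqrt(24653)/363672690972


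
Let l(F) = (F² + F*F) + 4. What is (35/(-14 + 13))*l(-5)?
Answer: -1890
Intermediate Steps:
l(F) = 4 + 2*F² (l(F) = (F² + F²) + 4 = 2*F² + 4 = 4 + 2*F²)
(35/(-14 + 13))*l(-5) = (35/(-14 + 13))*(4 + 2*(-5)²) = (35/(-1))*(4 + 2*25) = (35*(-1))*(4 + 50) = -35*54 = -1890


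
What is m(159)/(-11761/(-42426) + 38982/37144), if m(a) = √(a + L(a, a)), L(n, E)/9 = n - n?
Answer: 393967836*√159/522675229 ≈ 9.5045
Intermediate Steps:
L(n, E) = 0 (L(n, E) = 9*(n - n) = 9*0 = 0)
m(a) = √a (m(a) = √(a + 0) = √a)
m(159)/(-11761/(-42426) + 38982/37144) = √159/(-11761/(-42426) + 38982/37144) = √159/(-11761*(-1/42426) + 38982*(1/37144)) = √159/(11761/42426 + 19491/18572) = √159/(522675229/393967836) = √159*(393967836/522675229) = 393967836*√159/522675229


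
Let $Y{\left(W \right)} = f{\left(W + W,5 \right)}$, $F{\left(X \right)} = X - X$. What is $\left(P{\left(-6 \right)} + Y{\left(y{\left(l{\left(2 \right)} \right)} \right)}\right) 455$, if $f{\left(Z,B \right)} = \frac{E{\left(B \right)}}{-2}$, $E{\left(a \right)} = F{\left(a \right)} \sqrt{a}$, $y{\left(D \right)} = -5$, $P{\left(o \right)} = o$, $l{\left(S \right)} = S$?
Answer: $-2730$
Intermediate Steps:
$F{\left(X \right)} = 0$
$E{\left(a \right)} = 0$ ($E{\left(a \right)} = 0 \sqrt{a} = 0$)
$f{\left(Z,B \right)} = 0$ ($f{\left(Z,B \right)} = \frac{0}{-2} = 0 \left(- \frac{1}{2}\right) = 0$)
$Y{\left(W \right)} = 0$
$\left(P{\left(-6 \right)} + Y{\left(y{\left(l{\left(2 \right)} \right)} \right)}\right) 455 = \left(-6 + 0\right) 455 = \left(-6\right) 455 = -2730$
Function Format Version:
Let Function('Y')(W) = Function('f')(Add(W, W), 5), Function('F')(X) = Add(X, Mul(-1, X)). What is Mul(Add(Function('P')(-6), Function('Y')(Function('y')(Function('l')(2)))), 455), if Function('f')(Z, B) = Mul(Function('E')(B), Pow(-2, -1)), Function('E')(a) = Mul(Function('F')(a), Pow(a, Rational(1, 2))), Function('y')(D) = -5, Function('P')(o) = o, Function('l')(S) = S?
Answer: -2730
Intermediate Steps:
Function('F')(X) = 0
Function('E')(a) = 0 (Function('E')(a) = Mul(0, Pow(a, Rational(1, 2))) = 0)
Function('f')(Z, B) = 0 (Function('f')(Z, B) = Mul(0, Pow(-2, -1)) = Mul(0, Rational(-1, 2)) = 0)
Function('Y')(W) = 0
Mul(Add(Function('P')(-6), Function('Y')(Function('y')(Function('l')(2)))), 455) = Mul(Add(-6, 0), 455) = Mul(-6, 455) = -2730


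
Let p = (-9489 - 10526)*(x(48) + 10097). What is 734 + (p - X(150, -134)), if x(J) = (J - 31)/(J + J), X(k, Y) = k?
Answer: -19401063871/96 ≈ -2.0209e+8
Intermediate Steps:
x(J) = (-31 + J)/(2*J) (x(J) = (-31 + J)/((2*J)) = (-31 + J)*(1/(2*J)) = (-31 + J)/(2*J))
p = -19401119935/96 (p = (-9489 - 10526)*((1/2)*(-31 + 48)/48 + 10097) = -20015*((1/2)*(1/48)*17 + 10097) = -20015*(17/96 + 10097) = -20015*969329/96 = -19401119935/96 ≈ -2.0210e+8)
734 + (p - X(150, -134)) = 734 + (-19401119935/96 - 1*150) = 734 + (-19401119935/96 - 150) = 734 - 19401134335/96 = -19401063871/96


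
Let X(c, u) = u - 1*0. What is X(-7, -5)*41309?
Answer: -206545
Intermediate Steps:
X(c, u) = u (X(c, u) = u + 0 = u)
X(-7, -5)*41309 = -5*41309 = -206545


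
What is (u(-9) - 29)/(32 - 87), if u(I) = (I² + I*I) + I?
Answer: -124/55 ≈ -2.2545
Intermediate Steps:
u(I) = I + 2*I² (u(I) = (I² + I²) + I = 2*I² + I = I + 2*I²)
(u(-9) - 29)/(32 - 87) = (-9*(1 + 2*(-9)) - 29)/(32 - 87) = (-9*(1 - 18) - 29)/(-55) = -(-9*(-17) - 29)/55 = -(153 - 29)/55 = -1/55*124 = -124/55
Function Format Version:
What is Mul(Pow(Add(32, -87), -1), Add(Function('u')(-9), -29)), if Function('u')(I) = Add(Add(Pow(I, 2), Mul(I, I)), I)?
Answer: Rational(-124, 55) ≈ -2.2545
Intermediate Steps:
Function('u')(I) = Add(I, Mul(2, Pow(I, 2))) (Function('u')(I) = Add(Add(Pow(I, 2), Pow(I, 2)), I) = Add(Mul(2, Pow(I, 2)), I) = Add(I, Mul(2, Pow(I, 2))))
Mul(Pow(Add(32, -87), -1), Add(Function('u')(-9), -29)) = Mul(Pow(Add(32, -87), -1), Add(Mul(-9, Add(1, Mul(2, -9))), -29)) = Mul(Pow(-55, -1), Add(Mul(-9, Add(1, -18)), -29)) = Mul(Rational(-1, 55), Add(Mul(-9, -17), -29)) = Mul(Rational(-1, 55), Add(153, -29)) = Mul(Rational(-1, 55), 124) = Rational(-124, 55)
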